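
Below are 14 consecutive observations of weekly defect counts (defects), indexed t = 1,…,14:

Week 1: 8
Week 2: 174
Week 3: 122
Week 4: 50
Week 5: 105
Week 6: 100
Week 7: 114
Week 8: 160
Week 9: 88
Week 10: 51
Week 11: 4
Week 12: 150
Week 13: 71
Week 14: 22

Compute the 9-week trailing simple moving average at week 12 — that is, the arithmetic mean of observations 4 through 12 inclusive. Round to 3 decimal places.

Sum of periods 4–12: 50 + 105 + 100 + 114 + 160 + 88 + 51 + 4 + 150 = 822
Divide by 9: 822 / 9 = 91.333

91.333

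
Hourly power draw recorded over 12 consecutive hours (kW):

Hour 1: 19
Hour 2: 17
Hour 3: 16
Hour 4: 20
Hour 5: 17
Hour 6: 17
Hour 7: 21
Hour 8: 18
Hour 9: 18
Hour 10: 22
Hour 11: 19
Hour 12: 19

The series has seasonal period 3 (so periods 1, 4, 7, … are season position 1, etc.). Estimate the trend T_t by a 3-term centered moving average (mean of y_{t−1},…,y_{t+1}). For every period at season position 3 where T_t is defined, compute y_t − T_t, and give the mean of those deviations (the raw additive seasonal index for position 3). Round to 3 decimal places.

Season position 3 occurs at t = 3, 6, 9 (where T_t is defined).
t=3: T_3 = 17.66667; y_3 − T_3 = 16 − 17.66667 = -1.66667
t=6: T_6 = 18.33333; y_6 − T_6 = 17 − 18.33333 = -1.33333
t=9: T_9 = 19.33333; y_9 − T_9 = 18 − 19.33333 = -1.33333
Mean deviation: (-1.66667 + -1.33333 + -1.33333) / 3 = -1.444

-1.444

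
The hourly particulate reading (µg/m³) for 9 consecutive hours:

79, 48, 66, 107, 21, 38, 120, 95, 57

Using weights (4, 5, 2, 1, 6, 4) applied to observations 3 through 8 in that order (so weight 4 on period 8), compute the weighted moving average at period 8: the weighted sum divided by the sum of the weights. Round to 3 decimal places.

Weighted sum: 4·66 + 5·107 + 2·21 + 1·38 + 6·120 + 4·95 = 264 + 535 + 42 + 38 + 720 + 380 = 1979
Weight total: 4 + 5 + 2 + 1 + 6 + 4 = 22
WMA = 1979 / 22 = 89.955

89.955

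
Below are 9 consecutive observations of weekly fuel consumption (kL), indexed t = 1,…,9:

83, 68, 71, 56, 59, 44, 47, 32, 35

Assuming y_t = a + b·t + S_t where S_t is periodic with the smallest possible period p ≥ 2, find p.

First differences y_{t+1} − y_t: -15, 3, -15, 3, -15, 3, …
The difference pattern repeats every 2 terms and not for any smaller step, so p = 2.

2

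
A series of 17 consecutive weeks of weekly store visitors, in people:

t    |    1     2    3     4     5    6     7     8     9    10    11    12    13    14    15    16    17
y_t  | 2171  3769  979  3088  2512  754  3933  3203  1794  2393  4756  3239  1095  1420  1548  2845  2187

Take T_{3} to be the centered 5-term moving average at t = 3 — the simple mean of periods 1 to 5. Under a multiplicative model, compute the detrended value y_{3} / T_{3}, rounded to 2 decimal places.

Trend T_3 = (2171 + 3769 + 979 + 3088 + 2512) / 5 = 12519/5 = 2503.8000
Ratio to trend: 979 / 2503.8000 = 0.39

0.39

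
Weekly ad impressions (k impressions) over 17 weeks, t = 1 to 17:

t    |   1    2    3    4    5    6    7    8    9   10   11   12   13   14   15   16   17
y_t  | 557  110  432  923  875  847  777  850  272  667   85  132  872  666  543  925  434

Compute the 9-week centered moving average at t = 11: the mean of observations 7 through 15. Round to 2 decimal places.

540.44

Sum of periods 7–15: 777 + 850 + 272 + 667 + 85 + 132 + 872 + 666 + 543 = 4864
Divide by 9: 4864 / 9 = 540.44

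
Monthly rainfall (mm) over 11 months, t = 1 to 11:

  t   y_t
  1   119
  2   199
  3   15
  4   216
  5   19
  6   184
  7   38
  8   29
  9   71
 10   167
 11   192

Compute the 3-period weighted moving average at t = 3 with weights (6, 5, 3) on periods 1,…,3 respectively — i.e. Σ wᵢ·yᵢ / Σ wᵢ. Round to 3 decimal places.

125.286

Weighted sum: 6·119 + 5·199 + 3·15 = 714 + 995 + 45 = 1754
Weight total: 6 + 5 + 3 = 14
WMA = 1754 / 14 = 125.286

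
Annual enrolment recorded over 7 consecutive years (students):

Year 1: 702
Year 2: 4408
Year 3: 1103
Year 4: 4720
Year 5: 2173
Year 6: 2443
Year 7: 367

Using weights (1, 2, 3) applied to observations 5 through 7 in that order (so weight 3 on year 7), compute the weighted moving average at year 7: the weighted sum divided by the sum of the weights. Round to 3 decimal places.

Weighted sum: 1·2173 + 2·2443 + 3·367 = 2173 + 4886 + 1101 = 8160
Weight total: 1 + 2 + 3 = 6
WMA = 8160 / 6 = 1360.000

1360.000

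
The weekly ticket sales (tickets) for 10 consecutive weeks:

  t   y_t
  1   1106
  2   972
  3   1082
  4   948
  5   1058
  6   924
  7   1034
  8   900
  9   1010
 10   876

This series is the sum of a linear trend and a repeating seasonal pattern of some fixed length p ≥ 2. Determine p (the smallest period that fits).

First differences y_{t+1} − y_t: -134, 110, -134, 110, -134, 110, …
The difference pattern repeats every 2 terms and not for any smaller step, so p = 2.

2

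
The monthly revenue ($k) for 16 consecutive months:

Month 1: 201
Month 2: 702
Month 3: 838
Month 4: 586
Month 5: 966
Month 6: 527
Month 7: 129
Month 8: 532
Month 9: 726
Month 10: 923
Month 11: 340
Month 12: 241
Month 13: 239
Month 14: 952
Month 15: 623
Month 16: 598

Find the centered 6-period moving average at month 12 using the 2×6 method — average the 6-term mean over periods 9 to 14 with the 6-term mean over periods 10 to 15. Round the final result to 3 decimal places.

Sum over 9–14: 726 + 923 + 340 + 241 + 239 + 952 = 3421
Sum over 10–15: 923 + 340 + 241 + 239 + 952 + 623 = 3318
CMA at t=12 = (3421 + 3318) / (2·6) = 6739 / 12 = 561.583

561.583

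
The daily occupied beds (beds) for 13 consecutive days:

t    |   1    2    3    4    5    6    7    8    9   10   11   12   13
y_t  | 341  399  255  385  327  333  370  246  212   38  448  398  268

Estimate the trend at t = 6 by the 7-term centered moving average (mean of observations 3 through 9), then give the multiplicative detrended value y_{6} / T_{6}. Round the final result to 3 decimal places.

Trend T_6 = (255 + 385 + 327 + 333 + 370 + 246 + 212) / 7 = 2128/7 = 304.00000
Ratio to trend: 333 / 304.00000 = 1.095

1.095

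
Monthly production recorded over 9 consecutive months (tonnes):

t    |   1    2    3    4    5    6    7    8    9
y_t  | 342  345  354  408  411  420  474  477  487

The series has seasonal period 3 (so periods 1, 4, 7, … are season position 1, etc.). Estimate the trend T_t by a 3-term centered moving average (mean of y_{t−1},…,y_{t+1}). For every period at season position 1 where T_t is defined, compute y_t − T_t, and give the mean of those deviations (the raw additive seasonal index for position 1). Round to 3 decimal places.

17.000

Season position 1 occurs at t = 4, 7 (where T_t is defined).
t=4: T_4 = 391.00000; y_4 − T_4 = 408 − 391.00000 = 17.00000
t=7: T_7 = 457.00000; y_7 − T_7 = 474 − 457.00000 = 17.00000
Mean deviation: (17.00000 + 17.00000) / 2 = 17.000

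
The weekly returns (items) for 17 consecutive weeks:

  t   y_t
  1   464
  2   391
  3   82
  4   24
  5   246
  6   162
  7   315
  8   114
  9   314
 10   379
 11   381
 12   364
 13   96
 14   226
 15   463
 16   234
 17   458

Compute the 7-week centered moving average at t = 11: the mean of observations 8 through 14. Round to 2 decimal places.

267.71

Sum of periods 8–14: 114 + 314 + 379 + 381 + 364 + 96 + 226 = 1874
Divide by 7: 1874 / 7 = 267.71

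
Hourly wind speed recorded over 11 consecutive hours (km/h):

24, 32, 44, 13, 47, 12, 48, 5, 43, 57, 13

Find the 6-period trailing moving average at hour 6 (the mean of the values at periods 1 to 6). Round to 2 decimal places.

28.67

Sum of periods 1–6: 24 + 32 + 44 + 13 + 47 + 12 = 172
Divide by 6: 172 / 6 = 28.67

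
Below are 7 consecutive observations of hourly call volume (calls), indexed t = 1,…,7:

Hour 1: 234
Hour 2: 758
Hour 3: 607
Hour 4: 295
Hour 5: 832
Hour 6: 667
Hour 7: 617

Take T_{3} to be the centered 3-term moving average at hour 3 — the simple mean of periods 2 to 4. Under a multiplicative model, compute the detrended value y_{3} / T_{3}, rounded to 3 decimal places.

Trend T_3 = (758 + 607 + 295) / 3 = 1660/3 = 553.33333
Ratio to trend: 607 / 553.33333 = 1.097

1.097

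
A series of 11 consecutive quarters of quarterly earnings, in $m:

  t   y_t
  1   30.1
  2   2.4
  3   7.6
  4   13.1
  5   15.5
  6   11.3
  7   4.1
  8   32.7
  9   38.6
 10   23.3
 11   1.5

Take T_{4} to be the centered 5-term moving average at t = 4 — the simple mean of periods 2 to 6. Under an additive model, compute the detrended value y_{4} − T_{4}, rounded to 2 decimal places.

Trend T_4 = (2.4 + 7.6 + 13.1 + 15.5 + 11.3) / 5 = 49.9/5 = 9.9800
Detrended value: 13.1 − 9.9800 = 3.12

3.12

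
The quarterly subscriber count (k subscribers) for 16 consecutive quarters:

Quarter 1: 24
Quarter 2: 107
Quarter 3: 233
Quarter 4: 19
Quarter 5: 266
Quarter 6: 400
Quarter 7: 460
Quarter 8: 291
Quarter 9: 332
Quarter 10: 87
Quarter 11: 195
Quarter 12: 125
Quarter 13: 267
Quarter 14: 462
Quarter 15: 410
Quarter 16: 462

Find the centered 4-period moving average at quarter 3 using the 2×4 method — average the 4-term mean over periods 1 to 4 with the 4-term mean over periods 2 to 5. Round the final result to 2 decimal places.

Sum over 1–4: 24 + 107 + 233 + 19 = 383
Sum over 2–5: 107 + 233 + 19 + 266 = 625
CMA at t=3 = (383 + 625) / (2·4) = 1008 / 8 = 126.00

126.00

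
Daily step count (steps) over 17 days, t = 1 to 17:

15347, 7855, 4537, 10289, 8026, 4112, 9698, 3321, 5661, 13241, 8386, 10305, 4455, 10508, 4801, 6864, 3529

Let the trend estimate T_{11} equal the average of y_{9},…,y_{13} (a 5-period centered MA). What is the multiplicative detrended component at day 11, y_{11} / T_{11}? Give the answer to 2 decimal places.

Trend T_11 = (5661 + 13241 + 8386 + 10305 + 4455) / 5 = 42048/5 = 8409.6000
Ratio to trend: 8386 / 8409.6000 = 1.00

1.00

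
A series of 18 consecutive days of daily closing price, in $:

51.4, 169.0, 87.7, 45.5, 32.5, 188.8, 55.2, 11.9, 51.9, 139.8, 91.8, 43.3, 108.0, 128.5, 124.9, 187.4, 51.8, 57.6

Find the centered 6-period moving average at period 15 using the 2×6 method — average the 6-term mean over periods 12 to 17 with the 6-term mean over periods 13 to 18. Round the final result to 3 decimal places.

108.508

Sum over 12–17: 43.3 + 108.0 + 128.5 + 124.9 + 187.4 + 51.8 = 643.9
Sum over 13–18: 108.0 + 128.5 + 124.9 + 187.4 + 51.8 + 57.6 = 658.2
CMA at t=15 = (643.9 + 658.2) / (2·6) = 1302.1 / 12 = 108.508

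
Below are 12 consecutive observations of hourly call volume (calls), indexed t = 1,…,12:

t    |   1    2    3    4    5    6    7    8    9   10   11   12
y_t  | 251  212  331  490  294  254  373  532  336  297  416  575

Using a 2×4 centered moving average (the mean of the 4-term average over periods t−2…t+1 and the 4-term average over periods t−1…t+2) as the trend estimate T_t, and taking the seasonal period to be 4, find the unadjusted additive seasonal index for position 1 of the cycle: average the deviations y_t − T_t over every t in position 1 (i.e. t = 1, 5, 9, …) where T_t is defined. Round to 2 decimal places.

-53.69

Season position 1 occurs at t = 5, 9 (where T_t is defined).
t=5: T_5 = 347.5000; y_5 − T_5 = 294 − 347.5000 = -53.5000
t=9: T_9 = 389.8750; y_9 − T_9 = 336 − 389.8750 = -53.8750
Mean deviation: (-53.5000 + -53.8750) / 2 = -53.69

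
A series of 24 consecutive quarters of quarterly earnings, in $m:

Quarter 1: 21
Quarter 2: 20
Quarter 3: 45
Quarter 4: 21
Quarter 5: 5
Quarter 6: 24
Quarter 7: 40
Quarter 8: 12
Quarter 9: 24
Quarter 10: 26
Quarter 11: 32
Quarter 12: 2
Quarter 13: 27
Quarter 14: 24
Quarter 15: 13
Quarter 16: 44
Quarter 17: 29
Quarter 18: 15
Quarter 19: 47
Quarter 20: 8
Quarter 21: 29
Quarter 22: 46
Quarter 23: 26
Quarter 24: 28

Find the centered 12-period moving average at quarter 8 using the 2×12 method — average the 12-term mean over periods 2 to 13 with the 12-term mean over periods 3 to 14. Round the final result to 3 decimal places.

Sum over 2–13: 20 + 45 + 21 + 5 + 24 + 40 + 12 + 24 + 26 + 32 + 2 + 27 = 278
Sum over 3–14: 45 + 21 + 5 + 24 + 40 + 12 + 24 + 26 + 32 + 2 + 27 + 24 = 282
CMA at t=8 = (278 + 282) / (2·12) = 560 / 24 = 23.333

23.333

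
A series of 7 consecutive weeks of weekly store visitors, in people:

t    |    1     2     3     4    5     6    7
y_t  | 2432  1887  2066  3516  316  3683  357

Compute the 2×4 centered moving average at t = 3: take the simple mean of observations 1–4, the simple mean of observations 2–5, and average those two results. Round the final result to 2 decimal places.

Sum over 1–4: 2432 + 1887 + 2066 + 3516 = 9901
Sum over 2–5: 1887 + 2066 + 3516 + 316 = 7785
CMA at t=3 = (9901 + 7785) / (2·4) = 17686 / 8 = 2210.75

2210.75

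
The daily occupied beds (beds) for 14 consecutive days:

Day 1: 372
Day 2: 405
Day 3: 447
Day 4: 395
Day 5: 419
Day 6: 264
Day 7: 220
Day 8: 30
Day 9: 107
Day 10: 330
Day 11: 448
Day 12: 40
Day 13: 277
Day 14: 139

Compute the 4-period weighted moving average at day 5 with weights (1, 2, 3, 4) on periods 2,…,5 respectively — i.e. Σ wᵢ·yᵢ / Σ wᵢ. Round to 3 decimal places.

Weighted sum: 1·405 + 2·447 + 3·395 + 4·419 = 405 + 894 + 1185 + 1676 = 4160
Weight total: 1 + 2 + 3 + 4 = 10
WMA = 4160 / 10 = 416.000

416.000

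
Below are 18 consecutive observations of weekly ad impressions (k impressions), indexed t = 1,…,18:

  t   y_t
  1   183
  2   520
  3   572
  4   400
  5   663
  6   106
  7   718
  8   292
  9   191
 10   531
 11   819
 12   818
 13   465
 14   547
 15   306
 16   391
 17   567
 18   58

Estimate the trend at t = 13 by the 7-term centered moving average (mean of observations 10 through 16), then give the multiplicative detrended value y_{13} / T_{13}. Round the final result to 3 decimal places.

Trend T_13 = (531 + 819 + 818 + 465 + 547 + 306 + 391) / 7 = 3877/7 = 553.85714
Ratio to trend: 465 / 553.85714 = 0.840

0.840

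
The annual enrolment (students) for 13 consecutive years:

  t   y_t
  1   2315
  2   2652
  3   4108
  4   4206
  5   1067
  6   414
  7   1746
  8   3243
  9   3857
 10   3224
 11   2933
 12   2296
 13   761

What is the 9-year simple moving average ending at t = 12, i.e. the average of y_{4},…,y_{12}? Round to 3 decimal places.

Sum of periods 4–12: 4206 + 1067 + 414 + 1746 + 3243 + 3857 + 3224 + 2933 + 2296 = 22986
Divide by 9: 22986 / 9 = 2554.000

2554.000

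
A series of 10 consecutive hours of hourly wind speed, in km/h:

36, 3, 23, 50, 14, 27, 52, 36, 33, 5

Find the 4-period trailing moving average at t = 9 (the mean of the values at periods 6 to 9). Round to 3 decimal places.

Sum of periods 6–9: 27 + 52 + 36 + 33 = 148
Divide by 4: 148 / 4 = 37.000

37.000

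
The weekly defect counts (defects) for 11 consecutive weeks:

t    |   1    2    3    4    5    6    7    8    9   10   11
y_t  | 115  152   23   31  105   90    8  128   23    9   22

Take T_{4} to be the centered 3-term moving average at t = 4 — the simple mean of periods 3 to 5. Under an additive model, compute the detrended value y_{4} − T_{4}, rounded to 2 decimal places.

-22.00

Trend T_4 = (23 + 31 + 105) / 3 = 159/3 = 53.0000
Detrended value: 31 − 53.0000 = -22.00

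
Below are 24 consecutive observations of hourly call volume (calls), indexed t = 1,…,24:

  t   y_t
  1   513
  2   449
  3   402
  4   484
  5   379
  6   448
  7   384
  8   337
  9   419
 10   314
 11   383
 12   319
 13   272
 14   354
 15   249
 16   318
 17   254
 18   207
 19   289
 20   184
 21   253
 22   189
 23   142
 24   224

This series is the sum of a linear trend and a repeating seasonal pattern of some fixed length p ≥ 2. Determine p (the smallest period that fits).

First differences y_{t+1} − y_t: -64, -47, 82, -105, 69, -64, -47, 82, -105, 69, -64, -47, …
The difference pattern repeats every 5 terms and not for any smaller step, so p = 5.

5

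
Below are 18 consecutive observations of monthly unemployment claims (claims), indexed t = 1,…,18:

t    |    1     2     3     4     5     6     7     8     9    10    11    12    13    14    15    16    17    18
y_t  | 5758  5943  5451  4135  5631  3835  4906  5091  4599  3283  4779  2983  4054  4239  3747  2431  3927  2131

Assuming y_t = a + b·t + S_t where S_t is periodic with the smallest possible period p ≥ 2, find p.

First differences y_{t+1} − y_t: 185, -492, -1316, 1496, -1796, 1071, 185, -492, -1316, 1496, -1796, 1071, 185, -492, …
The difference pattern repeats every 6 terms and not for any smaller step, so p = 6.

6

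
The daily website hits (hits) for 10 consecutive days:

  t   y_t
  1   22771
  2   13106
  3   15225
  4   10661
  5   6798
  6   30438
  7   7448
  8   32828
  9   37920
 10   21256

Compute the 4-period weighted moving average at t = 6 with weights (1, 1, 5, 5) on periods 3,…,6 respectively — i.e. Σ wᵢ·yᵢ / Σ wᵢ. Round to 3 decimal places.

17672.167

Weighted sum: 1·15225 + 1·10661 + 5·6798 + 5·30438 = 15225 + 10661 + 33990 + 152190 = 212066
Weight total: 1 + 1 + 5 + 5 = 12
WMA = 212066 / 12 = 17672.167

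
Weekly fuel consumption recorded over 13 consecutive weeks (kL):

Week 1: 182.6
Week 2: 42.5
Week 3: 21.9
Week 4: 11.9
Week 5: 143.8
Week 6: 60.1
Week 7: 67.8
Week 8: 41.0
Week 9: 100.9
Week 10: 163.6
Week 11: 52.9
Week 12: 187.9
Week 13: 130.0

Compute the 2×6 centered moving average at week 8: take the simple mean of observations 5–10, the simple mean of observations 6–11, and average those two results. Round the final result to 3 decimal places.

Sum over 5–10: 143.8 + 60.1 + 67.8 + 41.0 + 100.9 + 163.6 = 577.2
Sum over 6–11: 60.1 + 67.8 + 41.0 + 100.9 + 163.6 + 52.9 = 486.3
CMA at t=8 = (577.2 + 486.3) / (2·6) = 1063.5 / 12 = 88.625

88.625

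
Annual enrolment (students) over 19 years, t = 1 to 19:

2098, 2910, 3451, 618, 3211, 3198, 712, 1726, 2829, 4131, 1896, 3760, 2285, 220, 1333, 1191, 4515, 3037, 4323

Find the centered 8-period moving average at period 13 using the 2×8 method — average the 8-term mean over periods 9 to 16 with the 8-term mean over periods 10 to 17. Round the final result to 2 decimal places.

2311.00

Sum over 9–16: 2829 + 4131 + 1896 + 3760 + 2285 + 220 + 1333 + 1191 = 17645
Sum over 10–17: 4131 + 1896 + 3760 + 2285 + 220 + 1333 + 1191 + 4515 = 19331
CMA at t=13 = (17645 + 19331) / (2·8) = 36976 / 16 = 2311.00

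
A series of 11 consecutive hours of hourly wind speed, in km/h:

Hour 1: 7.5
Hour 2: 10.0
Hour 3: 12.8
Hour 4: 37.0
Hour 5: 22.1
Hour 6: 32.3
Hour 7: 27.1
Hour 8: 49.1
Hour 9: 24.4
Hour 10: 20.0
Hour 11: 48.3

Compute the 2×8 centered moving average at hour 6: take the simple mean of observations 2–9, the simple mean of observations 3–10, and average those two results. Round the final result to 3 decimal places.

Sum over 2–9: 10.0 + 12.8 + 37.0 + 22.1 + 32.3 + 27.1 + 49.1 + 24.4 = 214.8
Sum over 3–10: 12.8 + 37.0 + 22.1 + 32.3 + 27.1 + 49.1 + 24.4 + 20.0 = 224.8
CMA at t=6 = (214.8 + 224.8) / (2·8) = 439.6 / 16 = 27.475

27.475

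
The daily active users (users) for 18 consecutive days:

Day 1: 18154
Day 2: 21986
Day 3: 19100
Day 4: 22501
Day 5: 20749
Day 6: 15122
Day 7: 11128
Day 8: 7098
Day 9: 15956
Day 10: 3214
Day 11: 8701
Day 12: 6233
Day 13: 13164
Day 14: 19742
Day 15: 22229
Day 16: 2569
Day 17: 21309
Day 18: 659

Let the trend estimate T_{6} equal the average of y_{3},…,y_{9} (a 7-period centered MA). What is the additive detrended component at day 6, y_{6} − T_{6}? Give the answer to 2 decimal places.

Trend T_6 = (19100 + 22501 + 20749 + 15122 + 11128 + 7098 + 15956) / 7 = 111654/7 = 15950.5714
Detrended value: 15122 − 15950.5714 = -828.57

-828.57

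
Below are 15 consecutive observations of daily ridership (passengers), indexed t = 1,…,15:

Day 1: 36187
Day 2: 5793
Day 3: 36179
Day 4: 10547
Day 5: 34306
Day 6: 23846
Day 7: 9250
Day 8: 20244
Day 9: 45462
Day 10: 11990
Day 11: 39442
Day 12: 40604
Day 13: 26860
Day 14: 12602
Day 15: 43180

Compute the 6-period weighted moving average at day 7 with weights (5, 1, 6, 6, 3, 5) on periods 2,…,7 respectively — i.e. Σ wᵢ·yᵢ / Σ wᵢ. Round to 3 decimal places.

Weighted sum: 5·5793 + 1·36179 + 6·10547 + 6·34306 + 3·23846 + 5·9250 = 28965 + 36179 + 63282 + 205836 + 71538 + 46250 = 452050
Weight total: 5 + 1 + 6 + 6 + 3 + 5 = 26
WMA = 452050 / 26 = 17386.538

17386.538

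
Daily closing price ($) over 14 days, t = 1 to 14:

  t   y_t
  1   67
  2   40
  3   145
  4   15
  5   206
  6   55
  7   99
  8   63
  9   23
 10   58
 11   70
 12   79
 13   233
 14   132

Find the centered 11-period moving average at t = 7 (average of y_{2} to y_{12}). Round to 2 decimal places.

Sum of periods 2–12: 40 + 145 + 15 + 206 + 55 + 99 + 63 + 23 + 58 + 70 + 79 = 853
Divide by 11: 853 / 11 = 77.55

77.55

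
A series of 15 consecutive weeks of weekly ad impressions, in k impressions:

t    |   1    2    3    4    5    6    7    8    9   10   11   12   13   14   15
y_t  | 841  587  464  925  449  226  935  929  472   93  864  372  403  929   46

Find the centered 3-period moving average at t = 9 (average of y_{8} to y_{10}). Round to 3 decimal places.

Sum of periods 8–10: 929 + 472 + 93 = 1494
Divide by 3: 1494 / 3 = 498.000

498.000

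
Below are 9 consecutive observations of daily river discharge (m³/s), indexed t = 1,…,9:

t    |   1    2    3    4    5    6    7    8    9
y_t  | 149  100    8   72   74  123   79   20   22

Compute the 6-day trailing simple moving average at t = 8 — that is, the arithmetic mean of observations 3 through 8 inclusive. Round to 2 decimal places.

62.67

Sum of periods 3–8: 8 + 72 + 74 + 123 + 79 + 20 = 376
Divide by 6: 376 / 6 = 62.67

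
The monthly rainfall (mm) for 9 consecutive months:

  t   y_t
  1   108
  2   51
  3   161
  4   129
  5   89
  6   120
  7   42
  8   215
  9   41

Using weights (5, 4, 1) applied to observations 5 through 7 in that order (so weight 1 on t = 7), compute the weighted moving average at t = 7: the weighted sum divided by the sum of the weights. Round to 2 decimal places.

Weighted sum: 5·89 + 4·120 + 1·42 = 445 + 480 + 42 = 967
Weight total: 5 + 4 + 1 = 10
WMA = 967 / 10 = 96.70

96.70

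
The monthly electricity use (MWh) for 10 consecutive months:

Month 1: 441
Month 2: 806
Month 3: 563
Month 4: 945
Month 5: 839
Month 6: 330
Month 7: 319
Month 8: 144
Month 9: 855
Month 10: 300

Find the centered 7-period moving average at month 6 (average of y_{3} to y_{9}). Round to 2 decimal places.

Sum of periods 3–9: 563 + 945 + 839 + 330 + 319 + 144 + 855 = 3995
Divide by 7: 3995 / 7 = 570.71

570.71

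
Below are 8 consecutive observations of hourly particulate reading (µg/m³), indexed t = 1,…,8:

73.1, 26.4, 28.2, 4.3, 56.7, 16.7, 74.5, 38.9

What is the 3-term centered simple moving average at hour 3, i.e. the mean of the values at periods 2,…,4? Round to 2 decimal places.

19.63

Sum of periods 2–4: 26.4 + 28.2 + 4.3 = 58.9
Divide by 3: 58.9 / 3 = 19.63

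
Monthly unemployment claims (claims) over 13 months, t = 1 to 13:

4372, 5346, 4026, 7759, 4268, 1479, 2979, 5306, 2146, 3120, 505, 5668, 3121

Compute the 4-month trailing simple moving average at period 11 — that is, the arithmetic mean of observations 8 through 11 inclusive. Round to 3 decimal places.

Sum of periods 8–11: 5306 + 2146 + 3120 + 505 = 11077
Divide by 4: 11077 / 4 = 2769.250

2769.250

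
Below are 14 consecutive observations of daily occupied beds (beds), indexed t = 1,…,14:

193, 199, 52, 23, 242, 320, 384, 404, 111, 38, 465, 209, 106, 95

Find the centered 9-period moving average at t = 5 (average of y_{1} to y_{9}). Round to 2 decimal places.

214.22

Sum of periods 1–9: 193 + 199 + 52 + 23 + 242 + 320 + 384 + 404 + 111 = 1928
Divide by 9: 1928 / 9 = 214.22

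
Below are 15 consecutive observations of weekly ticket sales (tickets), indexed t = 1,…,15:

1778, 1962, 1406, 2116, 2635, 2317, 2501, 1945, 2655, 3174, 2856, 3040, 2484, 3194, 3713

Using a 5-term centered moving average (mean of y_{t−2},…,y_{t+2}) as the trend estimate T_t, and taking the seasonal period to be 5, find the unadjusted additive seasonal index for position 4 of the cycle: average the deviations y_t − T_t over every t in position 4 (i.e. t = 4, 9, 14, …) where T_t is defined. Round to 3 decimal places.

28.800

Season position 4 occurs at t = 4, 9 (where T_t is defined).
t=4: T_4 = 2087.20000; y_4 − T_4 = 2116 − 2087.20000 = 28.80000
t=9: T_9 = 2626.20000; y_9 − T_9 = 2655 − 2626.20000 = 28.80000
Mean deviation: (28.80000 + 28.80000) / 2 = 28.800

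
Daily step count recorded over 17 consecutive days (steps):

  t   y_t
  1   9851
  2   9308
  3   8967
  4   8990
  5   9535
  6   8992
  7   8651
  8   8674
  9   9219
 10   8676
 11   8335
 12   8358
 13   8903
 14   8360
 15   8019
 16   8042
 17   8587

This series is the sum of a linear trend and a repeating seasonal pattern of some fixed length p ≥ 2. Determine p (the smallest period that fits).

4

First differences y_{t+1} − y_t: -543, -341, 23, 545, -543, -341, 23, 545, -543, -341, …
The difference pattern repeats every 4 terms and not for any smaller step, so p = 4.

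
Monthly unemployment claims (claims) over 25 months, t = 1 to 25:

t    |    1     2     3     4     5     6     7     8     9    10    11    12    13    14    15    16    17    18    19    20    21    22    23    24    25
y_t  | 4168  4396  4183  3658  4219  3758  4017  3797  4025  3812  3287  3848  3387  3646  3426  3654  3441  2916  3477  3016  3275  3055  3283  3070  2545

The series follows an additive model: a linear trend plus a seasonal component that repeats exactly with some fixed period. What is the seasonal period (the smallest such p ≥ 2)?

First differences y_{t+1} − y_t: 228, -213, -525, 561, -461, 259, -220, 228, -213, -525, 561, -461, 259, -220, 228, -213, …
The difference pattern repeats every 7 terms and not for any smaller step, so p = 7.

7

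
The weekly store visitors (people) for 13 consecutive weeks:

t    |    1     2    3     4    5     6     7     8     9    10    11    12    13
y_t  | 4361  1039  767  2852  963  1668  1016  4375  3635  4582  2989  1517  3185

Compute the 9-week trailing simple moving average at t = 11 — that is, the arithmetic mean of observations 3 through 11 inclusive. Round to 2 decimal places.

Sum of periods 3–11: 767 + 2852 + 963 + 1668 + 1016 + 4375 + 3635 + 4582 + 2989 = 22847
Divide by 9: 22847 / 9 = 2538.56

2538.56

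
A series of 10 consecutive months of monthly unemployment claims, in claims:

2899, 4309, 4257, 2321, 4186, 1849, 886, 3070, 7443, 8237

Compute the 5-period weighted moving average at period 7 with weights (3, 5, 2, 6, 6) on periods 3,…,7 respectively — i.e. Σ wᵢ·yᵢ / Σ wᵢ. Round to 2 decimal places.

2234.45

Weighted sum: 3·4257 + 5·2321 + 2·4186 + 6·1849 + 6·886 = 12771 + 11605 + 8372 + 11094 + 5316 = 49158
Weight total: 3 + 5 + 2 + 6 + 6 = 22
WMA = 49158 / 22 = 2234.45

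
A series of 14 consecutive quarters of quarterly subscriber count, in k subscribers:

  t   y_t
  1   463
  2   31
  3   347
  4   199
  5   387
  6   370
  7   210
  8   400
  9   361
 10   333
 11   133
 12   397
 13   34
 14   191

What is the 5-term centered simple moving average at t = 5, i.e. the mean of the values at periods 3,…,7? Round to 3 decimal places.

302.600

Sum of periods 3–7: 347 + 199 + 387 + 370 + 210 = 1513
Divide by 5: 1513 / 5 = 302.600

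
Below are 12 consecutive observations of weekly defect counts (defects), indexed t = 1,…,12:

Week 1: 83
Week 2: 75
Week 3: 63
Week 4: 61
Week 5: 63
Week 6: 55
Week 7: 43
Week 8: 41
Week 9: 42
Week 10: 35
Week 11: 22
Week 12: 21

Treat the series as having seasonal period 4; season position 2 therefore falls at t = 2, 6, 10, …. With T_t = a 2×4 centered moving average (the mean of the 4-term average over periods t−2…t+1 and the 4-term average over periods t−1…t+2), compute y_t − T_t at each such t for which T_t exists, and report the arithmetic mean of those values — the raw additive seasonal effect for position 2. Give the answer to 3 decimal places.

Season position 2 occurs at t = 6, 10 (where T_t is defined).
t=6: T_6 = 53.00000; y_6 − T_6 = 55 − 53.00000 = 2.00000
t=10: T_10 = 32.50000; y_10 − T_10 = 35 − 32.50000 = 2.50000
Mean deviation: (2.00000 + 2.50000) / 2 = 2.250

2.250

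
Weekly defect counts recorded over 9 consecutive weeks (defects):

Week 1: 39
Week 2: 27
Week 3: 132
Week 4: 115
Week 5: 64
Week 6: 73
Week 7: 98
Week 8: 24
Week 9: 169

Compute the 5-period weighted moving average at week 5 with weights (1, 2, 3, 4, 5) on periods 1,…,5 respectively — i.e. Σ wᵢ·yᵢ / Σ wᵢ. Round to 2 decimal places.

Weighted sum: 1·39 + 2·27 + 3·132 + 4·115 + 5·64 = 39 + 54 + 396 + 460 + 320 = 1269
Weight total: 1 + 2 + 3 + 4 + 5 = 15
WMA = 1269 / 15 = 84.60

84.60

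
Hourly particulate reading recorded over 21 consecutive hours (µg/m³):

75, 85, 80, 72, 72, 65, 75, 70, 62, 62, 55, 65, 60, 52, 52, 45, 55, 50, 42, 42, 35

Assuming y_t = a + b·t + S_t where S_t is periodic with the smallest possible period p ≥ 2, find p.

First differences y_{t+1} − y_t: 10, -5, -8, 0, -7, 10, -5, -8, 0, -7, 10, -5, …
The difference pattern repeats every 5 terms and not for any smaller step, so p = 5.

5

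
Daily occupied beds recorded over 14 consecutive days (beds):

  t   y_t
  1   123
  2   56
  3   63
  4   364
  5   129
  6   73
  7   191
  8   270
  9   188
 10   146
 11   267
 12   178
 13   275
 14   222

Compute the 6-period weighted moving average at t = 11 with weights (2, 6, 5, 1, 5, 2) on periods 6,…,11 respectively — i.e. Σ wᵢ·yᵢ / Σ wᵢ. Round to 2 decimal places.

Weighted sum: 2·73 + 6·191 + 5·270 + 1·188 + 5·146 + 2·267 = 146 + 1146 + 1350 + 188 + 730 + 534 = 4094
Weight total: 2 + 6 + 5 + 1 + 5 + 2 = 21
WMA = 4094 / 21 = 194.95

194.95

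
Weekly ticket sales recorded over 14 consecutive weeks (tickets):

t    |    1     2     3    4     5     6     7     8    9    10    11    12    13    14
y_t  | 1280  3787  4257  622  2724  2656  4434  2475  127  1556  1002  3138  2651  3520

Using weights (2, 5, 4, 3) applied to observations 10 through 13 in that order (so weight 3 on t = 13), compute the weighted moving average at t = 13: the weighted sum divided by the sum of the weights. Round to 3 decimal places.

2044.786

Weighted sum: 2·1556 + 5·1002 + 4·3138 + 3·2651 = 3112 + 5010 + 12552 + 7953 = 28627
Weight total: 2 + 5 + 4 + 3 = 14
WMA = 28627 / 14 = 2044.786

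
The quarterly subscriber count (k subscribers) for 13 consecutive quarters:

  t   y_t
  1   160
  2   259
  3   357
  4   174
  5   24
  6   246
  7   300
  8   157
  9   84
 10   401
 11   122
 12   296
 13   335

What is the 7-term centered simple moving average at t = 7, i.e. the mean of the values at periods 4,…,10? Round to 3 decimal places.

Sum of periods 4–10: 174 + 24 + 246 + 300 + 157 + 84 + 401 = 1386
Divide by 7: 1386 / 7 = 198.000

198.000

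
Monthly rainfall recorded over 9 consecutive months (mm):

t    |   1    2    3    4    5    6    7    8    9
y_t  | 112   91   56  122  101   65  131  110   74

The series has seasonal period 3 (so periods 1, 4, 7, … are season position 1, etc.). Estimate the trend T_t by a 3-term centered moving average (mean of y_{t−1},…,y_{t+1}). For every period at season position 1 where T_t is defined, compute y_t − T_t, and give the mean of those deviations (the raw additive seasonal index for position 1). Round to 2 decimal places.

29.00

Season position 1 occurs at t = 4, 7 (where T_t is defined).
t=4: T_4 = 93.0000; y_4 − T_4 = 122 − 93.0000 = 29.0000
t=7: T_7 = 102.0000; y_7 − T_7 = 131 − 102.0000 = 29.0000
Mean deviation: (29.0000 + 29.0000) / 2 = 29.00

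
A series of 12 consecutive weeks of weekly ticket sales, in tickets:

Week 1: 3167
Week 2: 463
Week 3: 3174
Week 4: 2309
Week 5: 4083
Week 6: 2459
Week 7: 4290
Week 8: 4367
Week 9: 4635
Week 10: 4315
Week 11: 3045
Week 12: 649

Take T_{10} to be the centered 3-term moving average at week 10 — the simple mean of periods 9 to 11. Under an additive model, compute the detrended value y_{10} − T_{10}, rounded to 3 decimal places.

Trend T_10 = (4635 + 4315 + 3045) / 3 = 11995/3 = 3998.33333
Detrended value: 4315 − 3998.33333 = 316.667

316.667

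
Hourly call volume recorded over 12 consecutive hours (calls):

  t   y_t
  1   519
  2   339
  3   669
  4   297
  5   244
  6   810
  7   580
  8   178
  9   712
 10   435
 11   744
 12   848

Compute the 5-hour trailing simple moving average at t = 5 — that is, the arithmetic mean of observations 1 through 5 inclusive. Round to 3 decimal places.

413.600

Sum of periods 1–5: 519 + 339 + 669 + 297 + 244 = 2068
Divide by 5: 2068 / 5 = 413.600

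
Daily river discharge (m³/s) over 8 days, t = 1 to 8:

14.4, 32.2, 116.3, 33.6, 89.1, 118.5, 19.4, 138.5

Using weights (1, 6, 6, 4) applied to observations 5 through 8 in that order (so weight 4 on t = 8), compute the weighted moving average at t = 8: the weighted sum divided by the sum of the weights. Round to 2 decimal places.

86.50

Weighted sum: 1·89.1 + 6·118.5 + 6·19.4 + 4·138.5 = 89.1 + 711.0 + 116.4 + 554.0 = 1470.5
Weight total: 1 + 6 + 6 + 4 = 17
WMA = 1470.5 / 17 = 86.50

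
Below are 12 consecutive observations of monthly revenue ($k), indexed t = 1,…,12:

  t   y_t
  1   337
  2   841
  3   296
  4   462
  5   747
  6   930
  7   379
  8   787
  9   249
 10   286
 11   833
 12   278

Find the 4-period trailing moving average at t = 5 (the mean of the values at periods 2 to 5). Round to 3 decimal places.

586.500

Sum of periods 2–5: 841 + 296 + 462 + 747 = 2346
Divide by 4: 2346 / 4 = 586.500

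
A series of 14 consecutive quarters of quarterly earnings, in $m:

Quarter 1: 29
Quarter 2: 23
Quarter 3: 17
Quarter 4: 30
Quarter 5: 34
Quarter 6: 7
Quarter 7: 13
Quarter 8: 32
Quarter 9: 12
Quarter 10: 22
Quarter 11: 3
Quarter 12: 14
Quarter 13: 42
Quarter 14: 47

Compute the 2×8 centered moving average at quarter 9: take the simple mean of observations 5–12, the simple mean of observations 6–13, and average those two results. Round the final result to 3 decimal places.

17.625

Sum over 5–12: 34 + 7 + 13 + 32 + 12 + 22 + 3 + 14 = 137
Sum over 6–13: 7 + 13 + 32 + 12 + 22 + 3 + 14 + 42 = 145
CMA at t=9 = (137 + 145) / (2·8) = 282 / 16 = 17.625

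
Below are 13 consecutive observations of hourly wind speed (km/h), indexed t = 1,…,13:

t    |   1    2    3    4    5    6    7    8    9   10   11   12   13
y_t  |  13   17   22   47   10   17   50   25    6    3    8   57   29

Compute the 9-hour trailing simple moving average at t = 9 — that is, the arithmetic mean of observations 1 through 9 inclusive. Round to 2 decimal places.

23.00

Sum of periods 1–9: 13 + 17 + 22 + 47 + 10 + 17 + 50 + 25 + 6 = 207
Divide by 9: 207 / 9 = 23.00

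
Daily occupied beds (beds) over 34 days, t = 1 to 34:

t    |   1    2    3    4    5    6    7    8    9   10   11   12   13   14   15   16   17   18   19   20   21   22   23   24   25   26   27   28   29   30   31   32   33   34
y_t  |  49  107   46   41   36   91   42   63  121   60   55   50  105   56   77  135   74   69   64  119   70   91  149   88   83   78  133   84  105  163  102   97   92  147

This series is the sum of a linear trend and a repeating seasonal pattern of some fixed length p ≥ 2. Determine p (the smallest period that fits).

First differences y_{t+1} − y_t: 58, -61, -5, -5, 55, -49, 21, 58, -61, -5, -5, 55, -49, 21, 58, -61, …
The difference pattern repeats every 7 terms and not for any smaller step, so p = 7.

7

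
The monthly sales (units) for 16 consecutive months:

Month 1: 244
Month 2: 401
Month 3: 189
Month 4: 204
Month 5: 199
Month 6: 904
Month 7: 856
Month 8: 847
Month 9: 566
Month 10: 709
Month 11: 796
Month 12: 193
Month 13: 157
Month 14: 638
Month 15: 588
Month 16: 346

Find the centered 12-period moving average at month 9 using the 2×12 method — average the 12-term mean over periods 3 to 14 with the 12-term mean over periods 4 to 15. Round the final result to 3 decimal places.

Sum over 3–14: 189 + 204 + 199 + 904 + 856 + 847 + 566 + 709 + 796 + 193 + 157 + 638 = 6258
Sum over 4–15: 204 + 199 + 904 + 856 + 847 + 566 + 709 + 796 + 193 + 157 + 638 + 588 = 6657
CMA at t=9 = (6258 + 6657) / (2·12) = 12915 / 24 = 538.125

538.125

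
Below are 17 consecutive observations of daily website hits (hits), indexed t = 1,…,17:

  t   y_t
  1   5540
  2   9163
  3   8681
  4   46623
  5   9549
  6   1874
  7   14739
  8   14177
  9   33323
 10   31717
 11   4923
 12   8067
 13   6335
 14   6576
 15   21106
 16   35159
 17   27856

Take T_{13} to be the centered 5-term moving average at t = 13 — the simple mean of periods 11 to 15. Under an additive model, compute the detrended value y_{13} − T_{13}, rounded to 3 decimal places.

-3066.400

Trend T_13 = (4923 + 8067 + 6335 + 6576 + 21106) / 5 = 47007/5 = 9401.40000
Detrended value: 6335 − 9401.40000 = -3066.400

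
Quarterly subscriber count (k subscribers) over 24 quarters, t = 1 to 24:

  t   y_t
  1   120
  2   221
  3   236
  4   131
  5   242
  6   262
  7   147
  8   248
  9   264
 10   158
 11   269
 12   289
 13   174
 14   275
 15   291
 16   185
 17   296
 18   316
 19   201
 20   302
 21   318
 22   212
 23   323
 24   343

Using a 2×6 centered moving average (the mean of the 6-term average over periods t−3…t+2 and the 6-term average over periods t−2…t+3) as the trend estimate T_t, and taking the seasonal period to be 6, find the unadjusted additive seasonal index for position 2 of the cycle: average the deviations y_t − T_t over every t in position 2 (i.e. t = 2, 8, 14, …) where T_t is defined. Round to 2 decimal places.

25.58

Season position 2 occurs at t = 8, 14, 20 (where T_t is defined).
t=8: T_8 = 222.4167; y_8 − T_8 = 248 − 222.4167 = 25.5833
t=14: T_14 = 249.4167; y_14 − T_14 = 275 − 249.4167 = 25.5833
t=20: T_20 = 276.4167; y_20 − T_20 = 302 − 276.4167 = 25.5833
Mean deviation: (25.5833 + 25.5833 + 25.5833) / 3 = 25.58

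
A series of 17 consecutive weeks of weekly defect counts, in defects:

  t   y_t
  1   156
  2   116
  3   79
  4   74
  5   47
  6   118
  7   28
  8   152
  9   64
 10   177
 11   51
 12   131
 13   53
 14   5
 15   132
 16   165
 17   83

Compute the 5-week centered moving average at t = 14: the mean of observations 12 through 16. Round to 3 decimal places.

97.200

Sum of periods 12–16: 131 + 53 + 5 + 132 + 165 = 486
Divide by 5: 486 / 5 = 97.200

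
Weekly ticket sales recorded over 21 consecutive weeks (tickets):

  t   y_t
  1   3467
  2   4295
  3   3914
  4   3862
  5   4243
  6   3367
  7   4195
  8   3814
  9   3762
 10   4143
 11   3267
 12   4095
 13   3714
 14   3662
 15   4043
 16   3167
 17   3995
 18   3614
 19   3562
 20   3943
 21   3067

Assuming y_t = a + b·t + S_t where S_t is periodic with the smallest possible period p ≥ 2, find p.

5

First differences y_{t+1} − y_t: 828, -381, -52, 381, -876, 828, -381, -52, 381, -876, 828, -381, …
The difference pattern repeats every 5 terms and not for any smaller step, so p = 5.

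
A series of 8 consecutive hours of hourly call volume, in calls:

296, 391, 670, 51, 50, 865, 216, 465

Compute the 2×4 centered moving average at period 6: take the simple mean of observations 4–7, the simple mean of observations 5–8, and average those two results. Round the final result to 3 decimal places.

347.250

Sum over 4–7: 51 + 50 + 865 + 216 = 1182
Sum over 5–8: 50 + 865 + 216 + 465 = 1596
CMA at t=6 = (1182 + 1596) / (2·4) = 2778 / 8 = 347.250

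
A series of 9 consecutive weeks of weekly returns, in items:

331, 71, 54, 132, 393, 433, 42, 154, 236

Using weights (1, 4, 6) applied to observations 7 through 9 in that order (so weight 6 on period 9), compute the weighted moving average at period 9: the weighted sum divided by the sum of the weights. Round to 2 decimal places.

188.55

Weighted sum: 1·42 + 4·154 + 6·236 = 42 + 616 + 1416 = 2074
Weight total: 1 + 4 + 6 = 11
WMA = 2074 / 11 = 188.55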